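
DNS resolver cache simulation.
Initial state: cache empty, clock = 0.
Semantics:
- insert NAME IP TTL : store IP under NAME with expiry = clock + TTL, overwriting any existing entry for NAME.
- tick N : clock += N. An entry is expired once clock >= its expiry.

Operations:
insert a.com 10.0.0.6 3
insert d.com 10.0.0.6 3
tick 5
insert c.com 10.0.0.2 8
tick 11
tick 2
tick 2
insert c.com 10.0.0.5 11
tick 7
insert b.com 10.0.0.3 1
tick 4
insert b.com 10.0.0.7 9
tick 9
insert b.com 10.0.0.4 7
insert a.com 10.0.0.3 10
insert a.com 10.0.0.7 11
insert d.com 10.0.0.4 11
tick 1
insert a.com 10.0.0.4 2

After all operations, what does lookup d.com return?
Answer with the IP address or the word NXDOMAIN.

Answer: 10.0.0.4

Derivation:
Op 1: insert a.com -> 10.0.0.6 (expiry=0+3=3). clock=0
Op 2: insert d.com -> 10.0.0.6 (expiry=0+3=3). clock=0
Op 3: tick 5 -> clock=5. purged={a.com,d.com}
Op 4: insert c.com -> 10.0.0.2 (expiry=5+8=13). clock=5
Op 5: tick 11 -> clock=16. purged={c.com}
Op 6: tick 2 -> clock=18.
Op 7: tick 2 -> clock=20.
Op 8: insert c.com -> 10.0.0.5 (expiry=20+11=31). clock=20
Op 9: tick 7 -> clock=27.
Op 10: insert b.com -> 10.0.0.3 (expiry=27+1=28). clock=27
Op 11: tick 4 -> clock=31. purged={b.com,c.com}
Op 12: insert b.com -> 10.0.0.7 (expiry=31+9=40). clock=31
Op 13: tick 9 -> clock=40. purged={b.com}
Op 14: insert b.com -> 10.0.0.4 (expiry=40+7=47). clock=40
Op 15: insert a.com -> 10.0.0.3 (expiry=40+10=50). clock=40
Op 16: insert a.com -> 10.0.0.7 (expiry=40+11=51). clock=40
Op 17: insert d.com -> 10.0.0.4 (expiry=40+11=51). clock=40
Op 18: tick 1 -> clock=41.
Op 19: insert a.com -> 10.0.0.4 (expiry=41+2=43). clock=41
lookup d.com: present, ip=10.0.0.4 expiry=51 > clock=41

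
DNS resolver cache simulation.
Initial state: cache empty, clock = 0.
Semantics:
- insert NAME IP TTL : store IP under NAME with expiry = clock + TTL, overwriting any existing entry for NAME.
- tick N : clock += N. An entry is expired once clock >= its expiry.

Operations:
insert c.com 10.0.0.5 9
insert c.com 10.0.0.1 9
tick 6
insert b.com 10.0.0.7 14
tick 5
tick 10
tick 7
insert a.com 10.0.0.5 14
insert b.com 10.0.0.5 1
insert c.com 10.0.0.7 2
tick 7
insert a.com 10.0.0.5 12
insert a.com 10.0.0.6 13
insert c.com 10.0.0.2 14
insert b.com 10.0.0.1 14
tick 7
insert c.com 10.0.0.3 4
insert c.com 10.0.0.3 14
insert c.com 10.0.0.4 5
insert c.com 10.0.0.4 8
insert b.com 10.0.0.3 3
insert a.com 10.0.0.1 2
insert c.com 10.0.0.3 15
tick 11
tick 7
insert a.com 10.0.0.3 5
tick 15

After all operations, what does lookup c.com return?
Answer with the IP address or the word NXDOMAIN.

Answer: NXDOMAIN

Derivation:
Op 1: insert c.com -> 10.0.0.5 (expiry=0+9=9). clock=0
Op 2: insert c.com -> 10.0.0.1 (expiry=0+9=9). clock=0
Op 3: tick 6 -> clock=6.
Op 4: insert b.com -> 10.0.0.7 (expiry=6+14=20). clock=6
Op 5: tick 5 -> clock=11. purged={c.com}
Op 6: tick 10 -> clock=21. purged={b.com}
Op 7: tick 7 -> clock=28.
Op 8: insert a.com -> 10.0.0.5 (expiry=28+14=42). clock=28
Op 9: insert b.com -> 10.0.0.5 (expiry=28+1=29). clock=28
Op 10: insert c.com -> 10.0.0.7 (expiry=28+2=30). clock=28
Op 11: tick 7 -> clock=35. purged={b.com,c.com}
Op 12: insert a.com -> 10.0.0.5 (expiry=35+12=47). clock=35
Op 13: insert a.com -> 10.0.0.6 (expiry=35+13=48). clock=35
Op 14: insert c.com -> 10.0.0.2 (expiry=35+14=49). clock=35
Op 15: insert b.com -> 10.0.0.1 (expiry=35+14=49). clock=35
Op 16: tick 7 -> clock=42.
Op 17: insert c.com -> 10.0.0.3 (expiry=42+4=46). clock=42
Op 18: insert c.com -> 10.0.0.3 (expiry=42+14=56). clock=42
Op 19: insert c.com -> 10.0.0.4 (expiry=42+5=47). clock=42
Op 20: insert c.com -> 10.0.0.4 (expiry=42+8=50). clock=42
Op 21: insert b.com -> 10.0.0.3 (expiry=42+3=45). clock=42
Op 22: insert a.com -> 10.0.0.1 (expiry=42+2=44). clock=42
Op 23: insert c.com -> 10.0.0.3 (expiry=42+15=57). clock=42
Op 24: tick 11 -> clock=53. purged={a.com,b.com}
Op 25: tick 7 -> clock=60. purged={c.com}
Op 26: insert a.com -> 10.0.0.3 (expiry=60+5=65). clock=60
Op 27: tick 15 -> clock=75. purged={a.com}
lookup c.com: not in cache (expired or never inserted)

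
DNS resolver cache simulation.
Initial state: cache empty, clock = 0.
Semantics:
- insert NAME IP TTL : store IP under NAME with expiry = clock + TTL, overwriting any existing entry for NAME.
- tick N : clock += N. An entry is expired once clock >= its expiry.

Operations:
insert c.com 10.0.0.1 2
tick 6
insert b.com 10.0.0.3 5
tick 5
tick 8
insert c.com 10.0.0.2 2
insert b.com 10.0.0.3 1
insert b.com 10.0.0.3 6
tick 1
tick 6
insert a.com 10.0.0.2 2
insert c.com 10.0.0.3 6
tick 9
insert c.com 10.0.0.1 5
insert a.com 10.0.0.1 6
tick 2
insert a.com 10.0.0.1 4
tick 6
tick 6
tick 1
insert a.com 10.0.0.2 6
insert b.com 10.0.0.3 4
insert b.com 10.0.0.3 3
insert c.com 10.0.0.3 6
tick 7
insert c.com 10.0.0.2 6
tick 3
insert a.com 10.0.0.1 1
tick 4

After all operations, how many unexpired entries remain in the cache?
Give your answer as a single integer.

Answer: 0

Derivation:
Op 1: insert c.com -> 10.0.0.1 (expiry=0+2=2). clock=0
Op 2: tick 6 -> clock=6. purged={c.com}
Op 3: insert b.com -> 10.0.0.3 (expiry=6+5=11). clock=6
Op 4: tick 5 -> clock=11. purged={b.com}
Op 5: tick 8 -> clock=19.
Op 6: insert c.com -> 10.0.0.2 (expiry=19+2=21). clock=19
Op 7: insert b.com -> 10.0.0.3 (expiry=19+1=20). clock=19
Op 8: insert b.com -> 10.0.0.3 (expiry=19+6=25). clock=19
Op 9: tick 1 -> clock=20.
Op 10: tick 6 -> clock=26. purged={b.com,c.com}
Op 11: insert a.com -> 10.0.0.2 (expiry=26+2=28). clock=26
Op 12: insert c.com -> 10.0.0.3 (expiry=26+6=32). clock=26
Op 13: tick 9 -> clock=35. purged={a.com,c.com}
Op 14: insert c.com -> 10.0.0.1 (expiry=35+5=40). clock=35
Op 15: insert a.com -> 10.0.0.1 (expiry=35+6=41). clock=35
Op 16: tick 2 -> clock=37.
Op 17: insert a.com -> 10.0.0.1 (expiry=37+4=41). clock=37
Op 18: tick 6 -> clock=43. purged={a.com,c.com}
Op 19: tick 6 -> clock=49.
Op 20: tick 1 -> clock=50.
Op 21: insert a.com -> 10.0.0.2 (expiry=50+6=56). clock=50
Op 22: insert b.com -> 10.0.0.3 (expiry=50+4=54). clock=50
Op 23: insert b.com -> 10.0.0.3 (expiry=50+3=53). clock=50
Op 24: insert c.com -> 10.0.0.3 (expiry=50+6=56). clock=50
Op 25: tick 7 -> clock=57. purged={a.com,b.com,c.com}
Op 26: insert c.com -> 10.0.0.2 (expiry=57+6=63). clock=57
Op 27: tick 3 -> clock=60.
Op 28: insert a.com -> 10.0.0.1 (expiry=60+1=61). clock=60
Op 29: tick 4 -> clock=64. purged={a.com,c.com}
Final cache (unexpired): {} -> size=0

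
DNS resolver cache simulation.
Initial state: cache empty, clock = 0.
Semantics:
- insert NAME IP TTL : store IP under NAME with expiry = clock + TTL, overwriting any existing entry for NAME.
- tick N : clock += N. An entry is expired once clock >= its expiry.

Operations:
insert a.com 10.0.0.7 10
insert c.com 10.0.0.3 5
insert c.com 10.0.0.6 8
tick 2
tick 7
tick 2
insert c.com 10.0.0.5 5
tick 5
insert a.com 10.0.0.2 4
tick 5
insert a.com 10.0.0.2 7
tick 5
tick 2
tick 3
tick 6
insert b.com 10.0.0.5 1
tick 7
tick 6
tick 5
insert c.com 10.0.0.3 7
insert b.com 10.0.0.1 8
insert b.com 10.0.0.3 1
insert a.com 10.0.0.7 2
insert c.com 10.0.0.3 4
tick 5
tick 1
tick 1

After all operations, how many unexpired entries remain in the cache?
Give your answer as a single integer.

Answer: 0

Derivation:
Op 1: insert a.com -> 10.0.0.7 (expiry=0+10=10). clock=0
Op 2: insert c.com -> 10.0.0.3 (expiry=0+5=5). clock=0
Op 3: insert c.com -> 10.0.0.6 (expiry=0+8=8). clock=0
Op 4: tick 2 -> clock=2.
Op 5: tick 7 -> clock=9. purged={c.com}
Op 6: tick 2 -> clock=11. purged={a.com}
Op 7: insert c.com -> 10.0.0.5 (expiry=11+5=16). clock=11
Op 8: tick 5 -> clock=16. purged={c.com}
Op 9: insert a.com -> 10.0.0.2 (expiry=16+4=20). clock=16
Op 10: tick 5 -> clock=21. purged={a.com}
Op 11: insert a.com -> 10.0.0.2 (expiry=21+7=28). clock=21
Op 12: tick 5 -> clock=26.
Op 13: tick 2 -> clock=28. purged={a.com}
Op 14: tick 3 -> clock=31.
Op 15: tick 6 -> clock=37.
Op 16: insert b.com -> 10.0.0.5 (expiry=37+1=38). clock=37
Op 17: tick 7 -> clock=44. purged={b.com}
Op 18: tick 6 -> clock=50.
Op 19: tick 5 -> clock=55.
Op 20: insert c.com -> 10.0.0.3 (expiry=55+7=62). clock=55
Op 21: insert b.com -> 10.0.0.1 (expiry=55+8=63). clock=55
Op 22: insert b.com -> 10.0.0.3 (expiry=55+1=56). clock=55
Op 23: insert a.com -> 10.0.0.7 (expiry=55+2=57). clock=55
Op 24: insert c.com -> 10.0.0.3 (expiry=55+4=59). clock=55
Op 25: tick 5 -> clock=60. purged={a.com,b.com,c.com}
Op 26: tick 1 -> clock=61.
Op 27: tick 1 -> clock=62.
Final cache (unexpired): {} -> size=0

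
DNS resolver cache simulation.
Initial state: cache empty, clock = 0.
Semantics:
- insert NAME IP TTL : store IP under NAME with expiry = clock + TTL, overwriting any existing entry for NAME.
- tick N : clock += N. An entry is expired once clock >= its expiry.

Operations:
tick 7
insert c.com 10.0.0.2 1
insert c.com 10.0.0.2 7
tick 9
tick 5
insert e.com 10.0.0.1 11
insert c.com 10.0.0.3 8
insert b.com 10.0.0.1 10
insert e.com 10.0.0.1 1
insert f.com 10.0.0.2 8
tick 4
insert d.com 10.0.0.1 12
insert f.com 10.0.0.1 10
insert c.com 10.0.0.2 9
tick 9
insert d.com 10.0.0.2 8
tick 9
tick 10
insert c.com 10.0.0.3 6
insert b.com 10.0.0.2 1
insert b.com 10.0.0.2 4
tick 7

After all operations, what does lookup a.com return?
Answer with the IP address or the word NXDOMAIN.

Op 1: tick 7 -> clock=7.
Op 2: insert c.com -> 10.0.0.2 (expiry=7+1=8). clock=7
Op 3: insert c.com -> 10.0.0.2 (expiry=7+7=14). clock=7
Op 4: tick 9 -> clock=16. purged={c.com}
Op 5: tick 5 -> clock=21.
Op 6: insert e.com -> 10.0.0.1 (expiry=21+11=32). clock=21
Op 7: insert c.com -> 10.0.0.3 (expiry=21+8=29). clock=21
Op 8: insert b.com -> 10.0.0.1 (expiry=21+10=31). clock=21
Op 9: insert e.com -> 10.0.0.1 (expiry=21+1=22). clock=21
Op 10: insert f.com -> 10.0.0.2 (expiry=21+8=29). clock=21
Op 11: tick 4 -> clock=25. purged={e.com}
Op 12: insert d.com -> 10.0.0.1 (expiry=25+12=37). clock=25
Op 13: insert f.com -> 10.0.0.1 (expiry=25+10=35). clock=25
Op 14: insert c.com -> 10.0.0.2 (expiry=25+9=34). clock=25
Op 15: tick 9 -> clock=34. purged={b.com,c.com}
Op 16: insert d.com -> 10.0.0.2 (expiry=34+8=42). clock=34
Op 17: tick 9 -> clock=43. purged={d.com,f.com}
Op 18: tick 10 -> clock=53.
Op 19: insert c.com -> 10.0.0.3 (expiry=53+6=59). clock=53
Op 20: insert b.com -> 10.0.0.2 (expiry=53+1=54). clock=53
Op 21: insert b.com -> 10.0.0.2 (expiry=53+4=57). clock=53
Op 22: tick 7 -> clock=60. purged={b.com,c.com}
lookup a.com: not in cache (expired or never inserted)

Answer: NXDOMAIN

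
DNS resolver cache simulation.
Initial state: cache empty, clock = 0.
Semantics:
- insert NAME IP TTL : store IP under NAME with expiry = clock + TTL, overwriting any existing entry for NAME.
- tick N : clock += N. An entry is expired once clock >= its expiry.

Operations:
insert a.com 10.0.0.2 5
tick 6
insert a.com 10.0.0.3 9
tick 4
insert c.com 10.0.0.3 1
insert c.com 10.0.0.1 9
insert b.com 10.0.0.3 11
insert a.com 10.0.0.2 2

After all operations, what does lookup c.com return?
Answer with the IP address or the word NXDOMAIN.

Answer: 10.0.0.1

Derivation:
Op 1: insert a.com -> 10.0.0.2 (expiry=0+5=5). clock=0
Op 2: tick 6 -> clock=6. purged={a.com}
Op 3: insert a.com -> 10.0.0.3 (expiry=6+9=15). clock=6
Op 4: tick 4 -> clock=10.
Op 5: insert c.com -> 10.0.0.3 (expiry=10+1=11). clock=10
Op 6: insert c.com -> 10.0.0.1 (expiry=10+9=19). clock=10
Op 7: insert b.com -> 10.0.0.3 (expiry=10+11=21). clock=10
Op 8: insert a.com -> 10.0.0.2 (expiry=10+2=12). clock=10
lookup c.com: present, ip=10.0.0.1 expiry=19 > clock=10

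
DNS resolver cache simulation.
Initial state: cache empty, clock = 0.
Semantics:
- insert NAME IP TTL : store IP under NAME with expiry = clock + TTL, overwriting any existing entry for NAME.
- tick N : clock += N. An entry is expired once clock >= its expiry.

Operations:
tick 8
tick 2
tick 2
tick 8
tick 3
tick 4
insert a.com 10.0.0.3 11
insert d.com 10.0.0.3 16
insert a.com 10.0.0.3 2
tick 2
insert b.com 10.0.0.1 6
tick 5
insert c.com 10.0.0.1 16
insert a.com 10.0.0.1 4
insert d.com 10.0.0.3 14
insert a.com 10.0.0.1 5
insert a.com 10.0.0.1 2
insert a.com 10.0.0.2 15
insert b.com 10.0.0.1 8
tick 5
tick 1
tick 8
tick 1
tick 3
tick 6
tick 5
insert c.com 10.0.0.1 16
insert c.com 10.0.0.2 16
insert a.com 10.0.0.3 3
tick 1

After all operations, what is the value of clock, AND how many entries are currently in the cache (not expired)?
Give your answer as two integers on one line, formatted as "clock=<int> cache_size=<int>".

Answer: clock=64 cache_size=2

Derivation:
Op 1: tick 8 -> clock=8.
Op 2: tick 2 -> clock=10.
Op 3: tick 2 -> clock=12.
Op 4: tick 8 -> clock=20.
Op 5: tick 3 -> clock=23.
Op 6: tick 4 -> clock=27.
Op 7: insert a.com -> 10.0.0.3 (expiry=27+11=38). clock=27
Op 8: insert d.com -> 10.0.0.3 (expiry=27+16=43). clock=27
Op 9: insert a.com -> 10.0.0.3 (expiry=27+2=29). clock=27
Op 10: tick 2 -> clock=29. purged={a.com}
Op 11: insert b.com -> 10.0.0.1 (expiry=29+6=35). clock=29
Op 12: tick 5 -> clock=34.
Op 13: insert c.com -> 10.0.0.1 (expiry=34+16=50). clock=34
Op 14: insert a.com -> 10.0.0.1 (expiry=34+4=38). clock=34
Op 15: insert d.com -> 10.0.0.3 (expiry=34+14=48). clock=34
Op 16: insert a.com -> 10.0.0.1 (expiry=34+5=39). clock=34
Op 17: insert a.com -> 10.0.0.1 (expiry=34+2=36). clock=34
Op 18: insert a.com -> 10.0.0.2 (expiry=34+15=49). clock=34
Op 19: insert b.com -> 10.0.0.1 (expiry=34+8=42). clock=34
Op 20: tick 5 -> clock=39.
Op 21: tick 1 -> clock=40.
Op 22: tick 8 -> clock=48. purged={b.com,d.com}
Op 23: tick 1 -> clock=49. purged={a.com}
Op 24: tick 3 -> clock=52. purged={c.com}
Op 25: tick 6 -> clock=58.
Op 26: tick 5 -> clock=63.
Op 27: insert c.com -> 10.0.0.1 (expiry=63+16=79). clock=63
Op 28: insert c.com -> 10.0.0.2 (expiry=63+16=79). clock=63
Op 29: insert a.com -> 10.0.0.3 (expiry=63+3=66). clock=63
Op 30: tick 1 -> clock=64.
Final clock = 64
Final cache (unexpired): {a.com,c.com} -> size=2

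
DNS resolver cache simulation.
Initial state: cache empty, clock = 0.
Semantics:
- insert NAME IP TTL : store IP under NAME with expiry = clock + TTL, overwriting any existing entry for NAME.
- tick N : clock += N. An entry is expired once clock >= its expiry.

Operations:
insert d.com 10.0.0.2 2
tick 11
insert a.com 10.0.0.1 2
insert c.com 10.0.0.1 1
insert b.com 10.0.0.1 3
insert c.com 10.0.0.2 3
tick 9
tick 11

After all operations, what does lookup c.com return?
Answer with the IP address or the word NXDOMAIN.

Answer: NXDOMAIN

Derivation:
Op 1: insert d.com -> 10.0.0.2 (expiry=0+2=2). clock=0
Op 2: tick 11 -> clock=11. purged={d.com}
Op 3: insert a.com -> 10.0.0.1 (expiry=11+2=13). clock=11
Op 4: insert c.com -> 10.0.0.1 (expiry=11+1=12). clock=11
Op 5: insert b.com -> 10.0.0.1 (expiry=11+3=14). clock=11
Op 6: insert c.com -> 10.0.0.2 (expiry=11+3=14). clock=11
Op 7: tick 9 -> clock=20. purged={a.com,b.com,c.com}
Op 8: tick 11 -> clock=31.
lookup c.com: not in cache (expired or never inserted)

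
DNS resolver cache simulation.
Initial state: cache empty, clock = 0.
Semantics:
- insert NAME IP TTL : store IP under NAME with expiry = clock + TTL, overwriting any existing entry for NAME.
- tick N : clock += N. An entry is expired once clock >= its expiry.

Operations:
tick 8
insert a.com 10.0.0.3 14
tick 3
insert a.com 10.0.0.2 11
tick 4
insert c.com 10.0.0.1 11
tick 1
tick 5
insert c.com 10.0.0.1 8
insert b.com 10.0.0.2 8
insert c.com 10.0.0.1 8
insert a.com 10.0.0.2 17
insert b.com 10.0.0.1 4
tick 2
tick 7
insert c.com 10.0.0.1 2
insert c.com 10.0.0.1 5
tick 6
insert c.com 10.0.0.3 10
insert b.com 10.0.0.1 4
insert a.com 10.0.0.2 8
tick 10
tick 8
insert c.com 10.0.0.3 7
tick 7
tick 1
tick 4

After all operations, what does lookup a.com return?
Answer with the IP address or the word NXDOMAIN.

Answer: NXDOMAIN

Derivation:
Op 1: tick 8 -> clock=8.
Op 2: insert a.com -> 10.0.0.3 (expiry=8+14=22). clock=8
Op 3: tick 3 -> clock=11.
Op 4: insert a.com -> 10.0.0.2 (expiry=11+11=22). clock=11
Op 5: tick 4 -> clock=15.
Op 6: insert c.com -> 10.0.0.1 (expiry=15+11=26). clock=15
Op 7: tick 1 -> clock=16.
Op 8: tick 5 -> clock=21.
Op 9: insert c.com -> 10.0.0.1 (expiry=21+8=29). clock=21
Op 10: insert b.com -> 10.0.0.2 (expiry=21+8=29). clock=21
Op 11: insert c.com -> 10.0.0.1 (expiry=21+8=29). clock=21
Op 12: insert a.com -> 10.0.0.2 (expiry=21+17=38). clock=21
Op 13: insert b.com -> 10.0.0.1 (expiry=21+4=25). clock=21
Op 14: tick 2 -> clock=23.
Op 15: tick 7 -> clock=30. purged={b.com,c.com}
Op 16: insert c.com -> 10.0.0.1 (expiry=30+2=32). clock=30
Op 17: insert c.com -> 10.0.0.1 (expiry=30+5=35). clock=30
Op 18: tick 6 -> clock=36. purged={c.com}
Op 19: insert c.com -> 10.0.0.3 (expiry=36+10=46). clock=36
Op 20: insert b.com -> 10.0.0.1 (expiry=36+4=40). clock=36
Op 21: insert a.com -> 10.0.0.2 (expiry=36+8=44). clock=36
Op 22: tick 10 -> clock=46. purged={a.com,b.com,c.com}
Op 23: tick 8 -> clock=54.
Op 24: insert c.com -> 10.0.0.3 (expiry=54+7=61). clock=54
Op 25: tick 7 -> clock=61. purged={c.com}
Op 26: tick 1 -> clock=62.
Op 27: tick 4 -> clock=66.
lookup a.com: not in cache (expired or never inserted)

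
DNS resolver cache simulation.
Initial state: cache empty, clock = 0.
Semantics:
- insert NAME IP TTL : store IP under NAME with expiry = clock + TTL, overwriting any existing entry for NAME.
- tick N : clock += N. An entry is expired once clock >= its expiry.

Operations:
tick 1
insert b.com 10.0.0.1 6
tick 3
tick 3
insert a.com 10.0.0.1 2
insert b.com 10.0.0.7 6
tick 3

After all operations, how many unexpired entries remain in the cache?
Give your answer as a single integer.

Op 1: tick 1 -> clock=1.
Op 2: insert b.com -> 10.0.0.1 (expiry=1+6=7). clock=1
Op 3: tick 3 -> clock=4.
Op 4: tick 3 -> clock=7. purged={b.com}
Op 5: insert a.com -> 10.0.0.1 (expiry=7+2=9). clock=7
Op 6: insert b.com -> 10.0.0.7 (expiry=7+6=13). clock=7
Op 7: tick 3 -> clock=10. purged={a.com}
Final cache (unexpired): {b.com} -> size=1

Answer: 1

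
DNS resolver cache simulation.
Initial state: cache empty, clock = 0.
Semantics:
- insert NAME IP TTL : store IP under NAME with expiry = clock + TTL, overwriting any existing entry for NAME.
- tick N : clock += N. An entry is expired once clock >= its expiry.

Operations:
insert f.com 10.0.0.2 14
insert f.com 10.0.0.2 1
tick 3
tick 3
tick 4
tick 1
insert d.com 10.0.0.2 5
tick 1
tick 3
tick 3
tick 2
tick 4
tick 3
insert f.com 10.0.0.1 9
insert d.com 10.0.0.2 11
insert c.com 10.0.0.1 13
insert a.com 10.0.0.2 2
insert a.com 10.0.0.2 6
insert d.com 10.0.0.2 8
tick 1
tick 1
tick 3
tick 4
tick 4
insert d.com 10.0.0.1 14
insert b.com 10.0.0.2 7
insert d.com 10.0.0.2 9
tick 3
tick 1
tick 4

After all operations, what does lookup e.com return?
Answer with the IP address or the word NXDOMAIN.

Op 1: insert f.com -> 10.0.0.2 (expiry=0+14=14). clock=0
Op 2: insert f.com -> 10.0.0.2 (expiry=0+1=1). clock=0
Op 3: tick 3 -> clock=3. purged={f.com}
Op 4: tick 3 -> clock=6.
Op 5: tick 4 -> clock=10.
Op 6: tick 1 -> clock=11.
Op 7: insert d.com -> 10.0.0.2 (expiry=11+5=16). clock=11
Op 8: tick 1 -> clock=12.
Op 9: tick 3 -> clock=15.
Op 10: tick 3 -> clock=18. purged={d.com}
Op 11: tick 2 -> clock=20.
Op 12: tick 4 -> clock=24.
Op 13: tick 3 -> clock=27.
Op 14: insert f.com -> 10.0.0.1 (expiry=27+9=36). clock=27
Op 15: insert d.com -> 10.0.0.2 (expiry=27+11=38). clock=27
Op 16: insert c.com -> 10.0.0.1 (expiry=27+13=40). clock=27
Op 17: insert a.com -> 10.0.0.2 (expiry=27+2=29). clock=27
Op 18: insert a.com -> 10.0.0.2 (expiry=27+6=33). clock=27
Op 19: insert d.com -> 10.0.0.2 (expiry=27+8=35). clock=27
Op 20: tick 1 -> clock=28.
Op 21: tick 1 -> clock=29.
Op 22: tick 3 -> clock=32.
Op 23: tick 4 -> clock=36. purged={a.com,d.com,f.com}
Op 24: tick 4 -> clock=40. purged={c.com}
Op 25: insert d.com -> 10.0.0.1 (expiry=40+14=54). clock=40
Op 26: insert b.com -> 10.0.0.2 (expiry=40+7=47). clock=40
Op 27: insert d.com -> 10.0.0.2 (expiry=40+9=49). clock=40
Op 28: tick 3 -> clock=43.
Op 29: tick 1 -> clock=44.
Op 30: tick 4 -> clock=48. purged={b.com}
lookup e.com: not in cache (expired or never inserted)

Answer: NXDOMAIN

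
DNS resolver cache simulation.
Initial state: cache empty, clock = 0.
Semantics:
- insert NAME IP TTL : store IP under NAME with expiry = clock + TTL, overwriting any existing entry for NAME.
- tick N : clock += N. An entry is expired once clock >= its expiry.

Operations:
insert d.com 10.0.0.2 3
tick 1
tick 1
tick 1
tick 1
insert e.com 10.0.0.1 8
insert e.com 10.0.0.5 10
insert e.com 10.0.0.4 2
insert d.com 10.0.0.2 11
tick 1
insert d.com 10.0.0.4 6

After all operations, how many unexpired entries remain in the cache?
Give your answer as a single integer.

Answer: 2

Derivation:
Op 1: insert d.com -> 10.0.0.2 (expiry=0+3=3). clock=0
Op 2: tick 1 -> clock=1.
Op 3: tick 1 -> clock=2.
Op 4: tick 1 -> clock=3. purged={d.com}
Op 5: tick 1 -> clock=4.
Op 6: insert e.com -> 10.0.0.1 (expiry=4+8=12). clock=4
Op 7: insert e.com -> 10.0.0.5 (expiry=4+10=14). clock=4
Op 8: insert e.com -> 10.0.0.4 (expiry=4+2=6). clock=4
Op 9: insert d.com -> 10.0.0.2 (expiry=4+11=15). clock=4
Op 10: tick 1 -> clock=5.
Op 11: insert d.com -> 10.0.0.4 (expiry=5+6=11). clock=5
Final cache (unexpired): {d.com,e.com} -> size=2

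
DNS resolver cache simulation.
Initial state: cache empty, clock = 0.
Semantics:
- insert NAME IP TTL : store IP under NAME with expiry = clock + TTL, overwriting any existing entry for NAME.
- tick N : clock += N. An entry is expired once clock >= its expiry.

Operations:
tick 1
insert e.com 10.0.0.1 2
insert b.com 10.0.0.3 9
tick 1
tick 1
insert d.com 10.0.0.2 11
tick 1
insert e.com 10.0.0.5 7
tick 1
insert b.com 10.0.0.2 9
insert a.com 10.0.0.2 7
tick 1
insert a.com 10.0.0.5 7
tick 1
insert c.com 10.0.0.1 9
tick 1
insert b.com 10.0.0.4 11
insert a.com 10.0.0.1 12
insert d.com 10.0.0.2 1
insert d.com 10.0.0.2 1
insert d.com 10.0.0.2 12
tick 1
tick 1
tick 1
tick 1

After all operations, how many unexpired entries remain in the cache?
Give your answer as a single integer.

Answer: 4

Derivation:
Op 1: tick 1 -> clock=1.
Op 2: insert e.com -> 10.0.0.1 (expiry=1+2=3). clock=1
Op 3: insert b.com -> 10.0.0.3 (expiry=1+9=10). clock=1
Op 4: tick 1 -> clock=2.
Op 5: tick 1 -> clock=3. purged={e.com}
Op 6: insert d.com -> 10.0.0.2 (expiry=3+11=14). clock=3
Op 7: tick 1 -> clock=4.
Op 8: insert e.com -> 10.0.0.5 (expiry=4+7=11). clock=4
Op 9: tick 1 -> clock=5.
Op 10: insert b.com -> 10.0.0.2 (expiry=5+9=14). clock=5
Op 11: insert a.com -> 10.0.0.2 (expiry=5+7=12). clock=5
Op 12: tick 1 -> clock=6.
Op 13: insert a.com -> 10.0.0.5 (expiry=6+7=13). clock=6
Op 14: tick 1 -> clock=7.
Op 15: insert c.com -> 10.0.0.1 (expiry=7+9=16). clock=7
Op 16: tick 1 -> clock=8.
Op 17: insert b.com -> 10.0.0.4 (expiry=8+11=19). clock=8
Op 18: insert a.com -> 10.0.0.1 (expiry=8+12=20). clock=8
Op 19: insert d.com -> 10.0.0.2 (expiry=8+1=9). clock=8
Op 20: insert d.com -> 10.0.0.2 (expiry=8+1=9). clock=8
Op 21: insert d.com -> 10.0.0.2 (expiry=8+12=20). clock=8
Op 22: tick 1 -> clock=9.
Op 23: tick 1 -> clock=10.
Op 24: tick 1 -> clock=11. purged={e.com}
Op 25: tick 1 -> clock=12.
Final cache (unexpired): {a.com,b.com,c.com,d.com} -> size=4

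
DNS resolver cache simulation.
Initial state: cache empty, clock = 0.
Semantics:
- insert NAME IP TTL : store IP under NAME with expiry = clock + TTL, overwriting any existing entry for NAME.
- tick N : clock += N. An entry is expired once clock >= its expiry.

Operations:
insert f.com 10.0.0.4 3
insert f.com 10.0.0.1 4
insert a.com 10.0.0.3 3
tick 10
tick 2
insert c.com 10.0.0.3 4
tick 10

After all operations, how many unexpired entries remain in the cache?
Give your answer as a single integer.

Answer: 0

Derivation:
Op 1: insert f.com -> 10.0.0.4 (expiry=0+3=3). clock=0
Op 2: insert f.com -> 10.0.0.1 (expiry=0+4=4). clock=0
Op 3: insert a.com -> 10.0.0.3 (expiry=0+3=3). clock=0
Op 4: tick 10 -> clock=10. purged={a.com,f.com}
Op 5: tick 2 -> clock=12.
Op 6: insert c.com -> 10.0.0.3 (expiry=12+4=16). clock=12
Op 7: tick 10 -> clock=22. purged={c.com}
Final cache (unexpired): {} -> size=0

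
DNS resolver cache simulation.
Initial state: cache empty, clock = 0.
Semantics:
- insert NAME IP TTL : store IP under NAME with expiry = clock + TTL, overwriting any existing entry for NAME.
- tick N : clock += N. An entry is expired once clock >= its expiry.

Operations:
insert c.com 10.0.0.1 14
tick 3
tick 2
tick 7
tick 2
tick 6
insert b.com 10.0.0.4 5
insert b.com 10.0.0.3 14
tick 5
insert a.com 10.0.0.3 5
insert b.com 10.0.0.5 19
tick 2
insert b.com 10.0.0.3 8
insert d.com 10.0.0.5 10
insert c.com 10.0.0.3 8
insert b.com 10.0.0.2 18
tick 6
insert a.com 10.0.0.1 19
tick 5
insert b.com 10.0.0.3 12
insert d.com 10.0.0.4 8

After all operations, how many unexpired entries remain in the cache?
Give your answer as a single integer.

Op 1: insert c.com -> 10.0.0.1 (expiry=0+14=14). clock=0
Op 2: tick 3 -> clock=3.
Op 3: tick 2 -> clock=5.
Op 4: tick 7 -> clock=12.
Op 5: tick 2 -> clock=14. purged={c.com}
Op 6: tick 6 -> clock=20.
Op 7: insert b.com -> 10.0.0.4 (expiry=20+5=25). clock=20
Op 8: insert b.com -> 10.0.0.3 (expiry=20+14=34). clock=20
Op 9: tick 5 -> clock=25.
Op 10: insert a.com -> 10.0.0.3 (expiry=25+5=30). clock=25
Op 11: insert b.com -> 10.0.0.5 (expiry=25+19=44). clock=25
Op 12: tick 2 -> clock=27.
Op 13: insert b.com -> 10.0.0.3 (expiry=27+8=35). clock=27
Op 14: insert d.com -> 10.0.0.5 (expiry=27+10=37). clock=27
Op 15: insert c.com -> 10.0.0.3 (expiry=27+8=35). clock=27
Op 16: insert b.com -> 10.0.0.2 (expiry=27+18=45). clock=27
Op 17: tick 6 -> clock=33. purged={a.com}
Op 18: insert a.com -> 10.0.0.1 (expiry=33+19=52). clock=33
Op 19: tick 5 -> clock=38. purged={c.com,d.com}
Op 20: insert b.com -> 10.0.0.3 (expiry=38+12=50). clock=38
Op 21: insert d.com -> 10.0.0.4 (expiry=38+8=46). clock=38
Final cache (unexpired): {a.com,b.com,d.com} -> size=3

Answer: 3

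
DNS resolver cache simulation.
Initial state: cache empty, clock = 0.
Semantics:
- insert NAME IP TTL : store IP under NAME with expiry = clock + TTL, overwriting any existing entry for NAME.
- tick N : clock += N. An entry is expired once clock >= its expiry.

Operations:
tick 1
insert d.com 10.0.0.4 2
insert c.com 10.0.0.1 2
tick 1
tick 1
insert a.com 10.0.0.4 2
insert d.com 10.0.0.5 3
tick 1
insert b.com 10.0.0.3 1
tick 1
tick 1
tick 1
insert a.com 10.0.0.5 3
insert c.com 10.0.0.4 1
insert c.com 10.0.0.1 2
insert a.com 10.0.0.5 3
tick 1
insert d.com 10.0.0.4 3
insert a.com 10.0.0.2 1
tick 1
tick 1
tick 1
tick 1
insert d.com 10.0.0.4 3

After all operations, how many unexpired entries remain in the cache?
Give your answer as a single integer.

Op 1: tick 1 -> clock=1.
Op 2: insert d.com -> 10.0.0.4 (expiry=1+2=3). clock=1
Op 3: insert c.com -> 10.0.0.1 (expiry=1+2=3). clock=1
Op 4: tick 1 -> clock=2.
Op 5: tick 1 -> clock=3. purged={c.com,d.com}
Op 6: insert a.com -> 10.0.0.4 (expiry=3+2=5). clock=3
Op 7: insert d.com -> 10.0.0.5 (expiry=3+3=6). clock=3
Op 8: tick 1 -> clock=4.
Op 9: insert b.com -> 10.0.0.3 (expiry=4+1=5). clock=4
Op 10: tick 1 -> clock=5. purged={a.com,b.com}
Op 11: tick 1 -> clock=6. purged={d.com}
Op 12: tick 1 -> clock=7.
Op 13: insert a.com -> 10.0.0.5 (expiry=7+3=10). clock=7
Op 14: insert c.com -> 10.0.0.4 (expiry=7+1=8). clock=7
Op 15: insert c.com -> 10.0.0.1 (expiry=7+2=9). clock=7
Op 16: insert a.com -> 10.0.0.5 (expiry=7+3=10). clock=7
Op 17: tick 1 -> clock=8.
Op 18: insert d.com -> 10.0.0.4 (expiry=8+3=11). clock=8
Op 19: insert a.com -> 10.0.0.2 (expiry=8+1=9). clock=8
Op 20: tick 1 -> clock=9. purged={a.com,c.com}
Op 21: tick 1 -> clock=10.
Op 22: tick 1 -> clock=11. purged={d.com}
Op 23: tick 1 -> clock=12.
Op 24: insert d.com -> 10.0.0.4 (expiry=12+3=15). clock=12
Final cache (unexpired): {d.com} -> size=1

Answer: 1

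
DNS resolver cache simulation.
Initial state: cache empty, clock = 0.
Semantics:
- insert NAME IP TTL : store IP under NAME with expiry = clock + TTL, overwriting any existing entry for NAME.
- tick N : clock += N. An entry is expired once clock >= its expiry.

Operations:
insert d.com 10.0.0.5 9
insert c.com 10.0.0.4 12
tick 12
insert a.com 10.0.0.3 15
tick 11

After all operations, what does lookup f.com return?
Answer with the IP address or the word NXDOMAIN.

Answer: NXDOMAIN

Derivation:
Op 1: insert d.com -> 10.0.0.5 (expiry=0+9=9). clock=0
Op 2: insert c.com -> 10.0.0.4 (expiry=0+12=12). clock=0
Op 3: tick 12 -> clock=12. purged={c.com,d.com}
Op 4: insert a.com -> 10.0.0.3 (expiry=12+15=27). clock=12
Op 5: tick 11 -> clock=23.
lookup f.com: not in cache (expired or never inserted)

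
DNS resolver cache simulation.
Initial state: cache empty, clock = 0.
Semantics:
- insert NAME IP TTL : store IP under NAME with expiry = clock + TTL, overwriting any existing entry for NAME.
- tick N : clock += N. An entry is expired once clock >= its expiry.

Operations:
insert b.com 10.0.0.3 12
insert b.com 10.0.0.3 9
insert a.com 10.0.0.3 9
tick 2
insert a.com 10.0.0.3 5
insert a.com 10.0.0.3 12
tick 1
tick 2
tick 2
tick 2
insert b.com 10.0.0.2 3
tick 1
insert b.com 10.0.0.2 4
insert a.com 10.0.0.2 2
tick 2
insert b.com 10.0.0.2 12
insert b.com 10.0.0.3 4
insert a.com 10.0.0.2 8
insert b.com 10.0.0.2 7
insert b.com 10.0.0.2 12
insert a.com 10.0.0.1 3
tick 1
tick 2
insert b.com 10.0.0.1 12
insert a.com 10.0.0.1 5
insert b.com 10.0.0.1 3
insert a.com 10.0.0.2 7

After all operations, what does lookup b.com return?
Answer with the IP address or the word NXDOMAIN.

Op 1: insert b.com -> 10.0.0.3 (expiry=0+12=12). clock=0
Op 2: insert b.com -> 10.0.0.3 (expiry=0+9=9). clock=0
Op 3: insert a.com -> 10.0.0.3 (expiry=0+9=9). clock=0
Op 4: tick 2 -> clock=2.
Op 5: insert a.com -> 10.0.0.3 (expiry=2+5=7). clock=2
Op 6: insert a.com -> 10.0.0.3 (expiry=2+12=14). clock=2
Op 7: tick 1 -> clock=3.
Op 8: tick 2 -> clock=5.
Op 9: tick 2 -> clock=7.
Op 10: tick 2 -> clock=9. purged={b.com}
Op 11: insert b.com -> 10.0.0.2 (expiry=9+3=12). clock=9
Op 12: tick 1 -> clock=10.
Op 13: insert b.com -> 10.0.0.2 (expiry=10+4=14). clock=10
Op 14: insert a.com -> 10.0.0.2 (expiry=10+2=12). clock=10
Op 15: tick 2 -> clock=12. purged={a.com}
Op 16: insert b.com -> 10.0.0.2 (expiry=12+12=24). clock=12
Op 17: insert b.com -> 10.0.0.3 (expiry=12+4=16). clock=12
Op 18: insert a.com -> 10.0.0.2 (expiry=12+8=20). clock=12
Op 19: insert b.com -> 10.0.0.2 (expiry=12+7=19). clock=12
Op 20: insert b.com -> 10.0.0.2 (expiry=12+12=24). clock=12
Op 21: insert a.com -> 10.0.0.1 (expiry=12+3=15). clock=12
Op 22: tick 1 -> clock=13.
Op 23: tick 2 -> clock=15. purged={a.com}
Op 24: insert b.com -> 10.0.0.1 (expiry=15+12=27). clock=15
Op 25: insert a.com -> 10.0.0.1 (expiry=15+5=20). clock=15
Op 26: insert b.com -> 10.0.0.1 (expiry=15+3=18). clock=15
Op 27: insert a.com -> 10.0.0.2 (expiry=15+7=22). clock=15
lookup b.com: present, ip=10.0.0.1 expiry=18 > clock=15

Answer: 10.0.0.1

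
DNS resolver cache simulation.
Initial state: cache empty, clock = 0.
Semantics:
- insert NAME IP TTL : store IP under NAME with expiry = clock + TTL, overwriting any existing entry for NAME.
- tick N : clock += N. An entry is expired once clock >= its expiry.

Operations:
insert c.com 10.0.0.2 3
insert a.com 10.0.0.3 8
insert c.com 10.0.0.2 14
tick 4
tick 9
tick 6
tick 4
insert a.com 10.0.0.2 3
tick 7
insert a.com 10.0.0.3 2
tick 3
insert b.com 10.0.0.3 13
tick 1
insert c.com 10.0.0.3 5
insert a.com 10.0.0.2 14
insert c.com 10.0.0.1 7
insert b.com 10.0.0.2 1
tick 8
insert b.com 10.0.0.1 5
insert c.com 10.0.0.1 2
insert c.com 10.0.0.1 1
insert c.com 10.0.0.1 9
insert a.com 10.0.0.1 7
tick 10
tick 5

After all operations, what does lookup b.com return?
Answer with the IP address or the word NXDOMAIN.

Op 1: insert c.com -> 10.0.0.2 (expiry=0+3=3). clock=0
Op 2: insert a.com -> 10.0.0.3 (expiry=0+8=8). clock=0
Op 3: insert c.com -> 10.0.0.2 (expiry=0+14=14). clock=0
Op 4: tick 4 -> clock=4.
Op 5: tick 9 -> clock=13. purged={a.com}
Op 6: tick 6 -> clock=19. purged={c.com}
Op 7: tick 4 -> clock=23.
Op 8: insert a.com -> 10.0.0.2 (expiry=23+3=26). clock=23
Op 9: tick 7 -> clock=30. purged={a.com}
Op 10: insert a.com -> 10.0.0.3 (expiry=30+2=32). clock=30
Op 11: tick 3 -> clock=33. purged={a.com}
Op 12: insert b.com -> 10.0.0.3 (expiry=33+13=46). clock=33
Op 13: tick 1 -> clock=34.
Op 14: insert c.com -> 10.0.0.3 (expiry=34+5=39). clock=34
Op 15: insert a.com -> 10.0.0.2 (expiry=34+14=48). clock=34
Op 16: insert c.com -> 10.0.0.1 (expiry=34+7=41). clock=34
Op 17: insert b.com -> 10.0.0.2 (expiry=34+1=35). clock=34
Op 18: tick 8 -> clock=42. purged={b.com,c.com}
Op 19: insert b.com -> 10.0.0.1 (expiry=42+5=47). clock=42
Op 20: insert c.com -> 10.0.0.1 (expiry=42+2=44). clock=42
Op 21: insert c.com -> 10.0.0.1 (expiry=42+1=43). clock=42
Op 22: insert c.com -> 10.0.0.1 (expiry=42+9=51). clock=42
Op 23: insert a.com -> 10.0.0.1 (expiry=42+7=49). clock=42
Op 24: tick 10 -> clock=52. purged={a.com,b.com,c.com}
Op 25: tick 5 -> clock=57.
lookup b.com: not in cache (expired or never inserted)

Answer: NXDOMAIN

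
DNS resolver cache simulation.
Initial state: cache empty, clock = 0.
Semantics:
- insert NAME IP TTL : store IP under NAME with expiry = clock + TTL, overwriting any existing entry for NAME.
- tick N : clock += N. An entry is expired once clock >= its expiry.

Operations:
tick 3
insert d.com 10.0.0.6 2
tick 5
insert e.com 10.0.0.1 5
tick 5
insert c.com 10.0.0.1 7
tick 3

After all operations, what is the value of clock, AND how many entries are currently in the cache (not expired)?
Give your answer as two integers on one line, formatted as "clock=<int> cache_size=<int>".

Op 1: tick 3 -> clock=3.
Op 2: insert d.com -> 10.0.0.6 (expiry=3+2=5). clock=3
Op 3: tick 5 -> clock=8. purged={d.com}
Op 4: insert e.com -> 10.0.0.1 (expiry=8+5=13). clock=8
Op 5: tick 5 -> clock=13. purged={e.com}
Op 6: insert c.com -> 10.0.0.1 (expiry=13+7=20). clock=13
Op 7: tick 3 -> clock=16.
Final clock = 16
Final cache (unexpired): {c.com} -> size=1

Answer: clock=16 cache_size=1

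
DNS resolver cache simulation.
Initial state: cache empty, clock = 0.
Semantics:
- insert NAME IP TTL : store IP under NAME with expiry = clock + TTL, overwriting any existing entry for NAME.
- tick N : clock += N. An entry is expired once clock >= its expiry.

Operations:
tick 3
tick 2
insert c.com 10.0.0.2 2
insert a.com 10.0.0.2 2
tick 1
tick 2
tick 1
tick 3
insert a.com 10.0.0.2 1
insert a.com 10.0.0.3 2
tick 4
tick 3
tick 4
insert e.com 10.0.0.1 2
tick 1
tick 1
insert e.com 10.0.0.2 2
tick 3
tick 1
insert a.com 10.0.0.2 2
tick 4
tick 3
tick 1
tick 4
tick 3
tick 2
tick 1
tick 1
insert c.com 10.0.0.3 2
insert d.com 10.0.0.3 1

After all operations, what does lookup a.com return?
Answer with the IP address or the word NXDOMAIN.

Answer: NXDOMAIN

Derivation:
Op 1: tick 3 -> clock=3.
Op 2: tick 2 -> clock=5.
Op 3: insert c.com -> 10.0.0.2 (expiry=5+2=7). clock=5
Op 4: insert a.com -> 10.0.0.2 (expiry=5+2=7). clock=5
Op 5: tick 1 -> clock=6.
Op 6: tick 2 -> clock=8. purged={a.com,c.com}
Op 7: tick 1 -> clock=9.
Op 8: tick 3 -> clock=12.
Op 9: insert a.com -> 10.0.0.2 (expiry=12+1=13). clock=12
Op 10: insert a.com -> 10.0.0.3 (expiry=12+2=14). clock=12
Op 11: tick 4 -> clock=16. purged={a.com}
Op 12: tick 3 -> clock=19.
Op 13: tick 4 -> clock=23.
Op 14: insert e.com -> 10.0.0.1 (expiry=23+2=25). clock=23
Op 15: tick 1 -> clock=24.
Op 16: tick 1 -> clock=25. purged={e.com}
Op 17: insert e.com -> 10.0.0.2 (expiry=25+2=27). clock=25
Op 18: tick 3 -> clock=28. purged={e.com}
Op 19: tick 1 -> clock=29.
Op 20: insert a.com -> 10.0.0.2 (expiry=29+2=31). clock=29
Op 21: tick 4 -> clock=33. purged={a.com}
Op 22: tick 3 -> clock=36.
Op 23: tick 1 -> clock=37.
Op 24: tick 4 -> clock=41.
Op 25: tick 3 -> clock=44.
Op 26: tick 2 -> clock=46.
Op 27: tick 1 -> clock=47.
Op 28: tick 1 -> clock=48.
Op 29: insert c.com -> 10.0.0.3 (expiry=48+2=50). clock=48
Op 30: insert d.com -> 10.0.0.3 (expiry=48+1=49). clock=48
lookup a.com: not in cache (expired or never inserted)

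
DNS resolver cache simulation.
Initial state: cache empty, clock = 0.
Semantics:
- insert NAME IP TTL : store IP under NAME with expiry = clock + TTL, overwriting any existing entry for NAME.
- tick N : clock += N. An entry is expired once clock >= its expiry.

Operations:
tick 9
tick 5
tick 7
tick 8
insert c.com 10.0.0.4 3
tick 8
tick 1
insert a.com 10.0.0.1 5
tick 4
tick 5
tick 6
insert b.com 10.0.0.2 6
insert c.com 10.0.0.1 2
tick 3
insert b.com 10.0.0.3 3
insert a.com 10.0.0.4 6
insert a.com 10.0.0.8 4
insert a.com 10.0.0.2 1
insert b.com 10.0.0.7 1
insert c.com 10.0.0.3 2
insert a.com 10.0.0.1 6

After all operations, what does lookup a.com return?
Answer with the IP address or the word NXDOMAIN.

Answer: 10.0.0.1

Derivation:
Op 1: tick 9 -> clock=9.
Op 2: tick 5 -> clock=14.
Op 3: tick 7 -> clock=21.
Op 4: tick 8 -> clock=29.
Op 5: insert c.com -> 10.0.0.4 (expiry=29+3=32). clock=29
Op 6: tick 8 -> clock=37. purged={c.com}
Op 7: tick 1 -> clock=38.
Op 8: insert a.com -> 10.0.0.1 (expiry=38+5=43). clock=38
Op 9: tick 4 -> clock=42.
Op 10: tick 5 -> clock=47. purged={a.com}
Op 11: tick 6 -> clock=53.
Op 12: insert b.com -> 10.0.0.2 (expiry=53+6=59). clock=53
Op 13: insert c.com -> 10.0.0.1 (expiry=53+2=55). clock=53
Op 14: tick 3 -> clock=56. purged={c.com}
Op 15: insert b.com -> 10.0.0.3 (expiry=56+3=59). clock=56
Op 16: insert a.com -> 10.0.0.4 (expiry=56+6=62). clock=56
Op 17: insert a.com -> 10.0.0.8 (expiry=56+4=60). clock=56
Op 18: insert a.com -> 10.0.0.2 (expiry=56+1=57). clock=56
Op 19: insert b.com -> 10.0.0.7 (expiry=56+1=57). clock=56
Op 20: insert c.com -> 10.0.0.3 (expiry=56+2=58). clock=56
Op 21: insert a.com -> 10.0.0.1 (expiry=56+6=62). clock=56
lookup a.com: present, ip=10.0.0.1 expiry=62 > clock=56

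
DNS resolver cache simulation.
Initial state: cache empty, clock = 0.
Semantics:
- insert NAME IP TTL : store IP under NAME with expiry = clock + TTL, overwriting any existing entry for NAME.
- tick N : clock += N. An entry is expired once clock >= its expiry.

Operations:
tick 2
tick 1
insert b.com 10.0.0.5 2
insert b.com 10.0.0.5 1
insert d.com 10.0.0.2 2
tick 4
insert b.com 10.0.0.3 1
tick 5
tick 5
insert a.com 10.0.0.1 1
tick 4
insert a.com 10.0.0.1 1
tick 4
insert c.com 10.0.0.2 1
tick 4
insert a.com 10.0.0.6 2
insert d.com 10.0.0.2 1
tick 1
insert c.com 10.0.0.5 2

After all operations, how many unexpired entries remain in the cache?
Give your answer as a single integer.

Op 1: tick 2 -> clock=2.
Op 2: tick 1 -> clock=3.
Op 3: insert b.com -> 10.0.0.5 (expiry=3+2=5). clock=3
Op 4: insert b.com -> 10.0.0.5 (expiry=3+1=4). clock=3
Op 5: insert d.com -> 10.0.0.2 (expiry=3+2=5). clock=3
Op 6: tick 4 -> clock=7. purged={b.com,d.com}
Op 7: insert b.com -> 10.0.0.3 (expiry=7+1=8). clock=7
Op 8: tick 5 -> clock=12. purged={b.com}
Op 9: tick 5 -> clock=17.
Op 10: insert a.com -> 10.0.0.1 (expiry=17+1=18). clock=17
Op 11: tick 4 -> clock=21. purged={a.com}
Op 12: insert a.com -> 10.0.0.1 (expiry=21+1=22). clock=21
Op 13: tick 4 -> clock=25. purged={a.com}
Op 14: insert c.com -> 10.0.0.2 (expiry=25+1=26). clock=25
Op 15: tick 4 -> clock=29. purged={c.com}
Op 16: insert a.com -> 10.0.0.6 (expiry=29+2=31). clock=29
Op 17: insert d.com -> 10.0.0.2 (expiry=29+1=30). clock=29
Op 18: tick 1 -> clock=30. purged={d.com}
Op 19: insert c.com -> 10.0.0.5 (expiry=30+2=32). clock=30
Final cache (unexpired): {a.com,c.com} -> size=2

Answer: 2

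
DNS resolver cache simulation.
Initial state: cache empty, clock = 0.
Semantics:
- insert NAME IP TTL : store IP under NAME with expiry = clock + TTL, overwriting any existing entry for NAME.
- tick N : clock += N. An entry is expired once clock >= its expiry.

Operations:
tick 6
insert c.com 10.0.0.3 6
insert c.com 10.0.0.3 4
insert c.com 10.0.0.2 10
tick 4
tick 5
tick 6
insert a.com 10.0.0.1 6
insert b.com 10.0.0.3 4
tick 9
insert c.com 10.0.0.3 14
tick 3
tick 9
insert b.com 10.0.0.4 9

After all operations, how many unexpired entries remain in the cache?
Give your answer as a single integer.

Answer: 2

Derivation:
Op 1: tick 6 -> clock=6.
Op 2: insert c.com -> 10.0.0.3 (expiry=6+6=12). clock=6
Op 3: insert c.com -> 10.0.0.3 (expiry=6+4=10). clock=6
Op 4: insert c.com -> 10.0.0.2 (expiry=6+10=16). clock=6
Op 5: tick 4 -> clock=10.
Op 6: tick 5 -> clock=15.
Op 7: tick 6 -> clock=21. purged={c.com}
Op 8: insert a.com -> 10.0.0.1 (expiry=21+6=27). clock=21
Op 9: insert b.com -> 10.0.0.3 (expiry=21+4=25). clock=21
Op 10: tick 9 -> clock=30. purged={a.com,b.com}
Op 11: insert c.com -> 10.0.0.3 (expiry=30+14=44). clock=30
Op 12: tick 3 -> clock=33.
Op 13: tick 9 -> clock=42.
Op 14: insert b.com -> 10.0.0.4 (expiry=42+9=51). clock=42
Final cache (unexpired): {b.com,c.com} -> size=2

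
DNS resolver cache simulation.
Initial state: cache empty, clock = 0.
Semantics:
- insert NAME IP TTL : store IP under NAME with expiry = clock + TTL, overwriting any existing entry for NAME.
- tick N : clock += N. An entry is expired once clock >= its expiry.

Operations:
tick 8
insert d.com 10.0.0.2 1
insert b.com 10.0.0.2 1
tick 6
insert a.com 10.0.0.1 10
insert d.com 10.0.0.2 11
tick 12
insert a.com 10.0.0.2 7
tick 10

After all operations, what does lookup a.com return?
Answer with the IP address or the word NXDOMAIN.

Op 1: tick 8 -> clock=8.
Op 2: insert d.com -> 10.0.0.2 (expiry=8+1=9). clock=8
Op 3: insert b.com -> 10.0.0.2 (expiry=8+1=9). clock=8
Op 4: tick 6 -> clock=14. purged={b.com,d.com}
Op 5: insert a.com -> 10.0.0.1 (expiry=14+10=24). clock=14
Op 6: insert d.com -> 10.0.0.2 (expiry=14+11=25). clock=14
Op 7: tick 12 -> clock=26. purged={a.com,d.com}
Op 8: insert a.com -> 10.0.0.2 (expiry=26+7=33). clock=26
Op 9: tick 10 -> clock=36. purged={a.com}
lookup a.com: not in cache (expired or never inserted)

Answer: NXDOMAIN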